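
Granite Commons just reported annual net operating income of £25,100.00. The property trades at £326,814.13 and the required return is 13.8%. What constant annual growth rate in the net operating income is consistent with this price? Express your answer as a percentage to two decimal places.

5.68%

P = D₀(1+g)/(r−g) ⇒ P(r−g) = D₀(1+g) ⇒ g(P+D₀) = P·r − D₀
g = (P·r − D₀)/(P + D₀) = (£326,814.13×0.138 − £25,100.00) / (£326,814.13 + £25,100.00) = 0.056833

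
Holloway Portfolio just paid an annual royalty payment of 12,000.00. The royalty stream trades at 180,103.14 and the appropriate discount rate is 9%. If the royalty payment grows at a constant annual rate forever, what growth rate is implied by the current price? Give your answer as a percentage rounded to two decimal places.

2.19%

P = D₀(1+g)/(r−g) ⇒ P(r−g) = D₀(1+g) ⇒ g(P+D₀) = P·r − D₀
g = (P·r − D₀)/(P + D₀) = (180,103.14×0.09 − 12,000.00) / (180,103.14 + 12,000.00) = 0.021912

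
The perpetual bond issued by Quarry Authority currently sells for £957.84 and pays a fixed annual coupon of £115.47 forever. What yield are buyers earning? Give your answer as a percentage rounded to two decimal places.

12.06%

P = C/r ⇒ r = C/P = £115.47/£957.84 = 0.120552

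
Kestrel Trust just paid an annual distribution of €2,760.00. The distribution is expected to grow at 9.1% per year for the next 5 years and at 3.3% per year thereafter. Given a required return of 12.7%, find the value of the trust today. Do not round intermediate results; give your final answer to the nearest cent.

D_1 = 3011.16000
D_2 = 3285.17556
D_3 = 3584.12654
D_4 = 3910.28205
D_5 = 4266.11772
Terminal value at year 5: TV = D_5×(1+g_2)/(r−g_2) = 4406.89960/0.094 = 46881.91066
P_0 = D_1/(1+r)^1 + D_2/(1+r)^2 + D_3/(1+r)^3 + D_4/(1+r)^4 + D_5/(1+r)^5 + TV/(1+r)^5
    = 2671.83673 + 2586.48969 + 2503.86890 + 2423.88728 + 2346.46054 + 25786.10357 = 38318.64671

€38318.65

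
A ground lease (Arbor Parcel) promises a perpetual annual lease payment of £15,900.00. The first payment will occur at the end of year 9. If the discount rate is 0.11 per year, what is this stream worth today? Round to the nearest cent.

Value at end of year 8: C / r = £15,900.00 / 0.11 = £144,545.4545
Discount to today: PV = £144,545.4545 / (1 + 0.11)^8 = £144,545.4545 / 2.304538 = £62,722.10

£62722.10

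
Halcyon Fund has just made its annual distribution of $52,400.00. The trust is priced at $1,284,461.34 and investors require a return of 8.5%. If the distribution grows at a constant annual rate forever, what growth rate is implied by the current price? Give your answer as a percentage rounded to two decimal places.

4.25%

P = D₀(1+g)/(r−g) ⇒ P(r−g) = D₀(1+g) ⇒ g(P+D₀) = P·r − D₀
g = (P·r − D₀)/(P + D₀) = ($1,284,461.34×0.085 − $52,400.00) / ($1,284,461.34 + $52,400.00) = 0.042472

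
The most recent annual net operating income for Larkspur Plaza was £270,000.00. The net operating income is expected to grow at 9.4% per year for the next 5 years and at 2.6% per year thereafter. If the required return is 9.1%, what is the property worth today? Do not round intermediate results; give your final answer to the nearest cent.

D_1 = 295380.00000
D_2 = 323145.72000
D_3 = 353521.41768
D_4 = 386752.43094
D_5 = 423107.15945
Terminal value at year 5: TV = D_5×(1+g_2)/(r−g_2) = 434107.94560/0.065 = 6678583.77840
P_0 = D_1/(1+r)^1 + D_2/(1+r)^2 + D_3/(1+r)^3 + D_4/(1+r)^4 + D_5/(1+r)^5 + TV/(1+r)^5
    = 270742.43813 + 271486.91780 + 272233.44461 + 272982.02420 + 273732.66221 + 4320764.79124 = 5681942.27818

£5681942.28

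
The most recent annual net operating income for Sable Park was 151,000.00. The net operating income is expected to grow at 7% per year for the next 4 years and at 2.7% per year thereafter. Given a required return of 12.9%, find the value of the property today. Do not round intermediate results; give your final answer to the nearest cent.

D_1 = 161570.00000
D_2 = 172879.90000
D_3 = 184981.49300
D_4 = 197930.19751
Terminal value at year 4: TV = D_4×(1+g_2)/(r−g_2) = 203274.31284/0.102 = 1992885.42003
P_0 = D_1/(1+r)^1 + D_2/(1+r)^2 + D_3/(1+r)^3 + D_4/(1+r)^4 + TV/(1+r)^4
    = 143108.94597 + 135630.26766 + 128542.41488 + 121824.96361 + 1226610.17284 = 1755716.76496

1755716.76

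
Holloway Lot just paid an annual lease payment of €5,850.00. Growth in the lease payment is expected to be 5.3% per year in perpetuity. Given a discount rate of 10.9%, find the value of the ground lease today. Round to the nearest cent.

D₁ = D₀ × (1 + g) = €5,850.00 × 1.053 = €6,160.0500
Growing perpetuity: P = D₁ / (r − g) = €6,160.0500 / (0.109 − 0.053) = €110,000.89

€110000.89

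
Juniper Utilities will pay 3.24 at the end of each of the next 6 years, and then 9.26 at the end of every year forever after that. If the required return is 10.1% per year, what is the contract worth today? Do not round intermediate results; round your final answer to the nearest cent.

PV of 6-year annuity: 3.24 × [1 − (1+0.101)^−6] / 0.101 = 14.06979
Perpetuity value at year 6: 9.26 / 0.101 = 91.68317
PV of perpetuity: 91.68317 / (1+0.101)^6 = 51.47137
Total PV = 14.06979 + 51.47137 = 65.54115

65.54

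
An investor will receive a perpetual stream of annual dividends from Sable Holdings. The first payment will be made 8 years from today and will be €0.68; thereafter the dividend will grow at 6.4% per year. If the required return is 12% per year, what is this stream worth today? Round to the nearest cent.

Value at end of year 7: C₁ / (r − g) = €0.68 / (0.12 − 0.064) = €12.1429
Discount to today: PV = €12.1429 / (1 + 0.12)^7 = €12.1429 / 2.210681 = €5.49

€5.49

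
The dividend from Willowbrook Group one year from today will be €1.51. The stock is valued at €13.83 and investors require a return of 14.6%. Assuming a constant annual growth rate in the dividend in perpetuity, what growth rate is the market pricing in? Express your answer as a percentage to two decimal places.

3.68%

P = D₁/(r−g) ⇒ g = r − D₁/P = 0.146 − €1.51/€13.83 = 0.036817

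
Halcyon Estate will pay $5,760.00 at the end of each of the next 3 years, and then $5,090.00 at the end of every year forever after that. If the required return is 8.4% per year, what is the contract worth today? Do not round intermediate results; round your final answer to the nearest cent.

$62309.51

PV of 3-year annuity: $5,760.00 × [1 − (1+0.084)^−3] / 0.084 = 14737.58964
Perpetuity value at year 3: $5,090.00 / 0.084 = 60595.23810
PV of perpetuity: 60595.23810 / (1+0.084)^3 = 47571.91669
Total PV = 14737.58964 + 47571.91669 = 62309.50634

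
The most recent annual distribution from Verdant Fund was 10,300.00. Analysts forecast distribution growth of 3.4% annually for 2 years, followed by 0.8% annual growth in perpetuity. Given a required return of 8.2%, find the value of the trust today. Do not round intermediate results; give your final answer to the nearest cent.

D_1 = 10650.20000
D_2 = 11012.30680
Terminal value at year 2: TV = D_2×(1+g_2)/(r−g_2) = 11100.40525/0.074 = 150005.47641
P_0 = D_1/(1+r)^1 + D_2/(1+r)^2 + TV/(1+r)^2
    = 9843.06839 + 9406.40732 + 128130.52129 = 147379.99700

147380.00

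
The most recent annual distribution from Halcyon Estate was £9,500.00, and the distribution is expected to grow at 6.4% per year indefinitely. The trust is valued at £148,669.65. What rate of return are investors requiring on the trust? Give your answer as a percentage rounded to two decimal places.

D₁ = £9,500.00 × 1.064 = £10,108.0000
P = D₁/(r − g) ⇒ r = D₁/P + g = £10,108.0000/£148,669.65 + 0.064 = 0.067990 + 0.064 = 0.131990

13.20%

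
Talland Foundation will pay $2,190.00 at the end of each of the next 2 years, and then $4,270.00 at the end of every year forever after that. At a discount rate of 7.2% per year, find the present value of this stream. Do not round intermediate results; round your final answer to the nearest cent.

$55555.28

PV of 2-year annuity: $2,190.00 × [1 − (1+0.072)^−2] / 0.072 = 3948.61049
Perpetuity value at year 2: $4,270.00 / 0.072 = 59305.55556
PV of perpetuity: 59305.55556 / (1+0.072)^2 = 51606.66660
Total PV = 3948.61049 + 51606.66660 = 55555.27710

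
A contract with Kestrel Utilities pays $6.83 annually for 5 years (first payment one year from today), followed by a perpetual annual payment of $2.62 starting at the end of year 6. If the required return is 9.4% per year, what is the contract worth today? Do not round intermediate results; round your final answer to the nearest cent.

$44.08

PV of 5-year annuity: $6.83 × [1 − (1+0.094)^−5] / 0.094 = 26.29287
Perpetuity value at year 5: $2.62 / 0.094 = 27.87234
PV of perpetuity: 27.87234 / (1+0.094)^5 = 17.78635
Total PV = 26.29287 + 17.78635 = 44.07922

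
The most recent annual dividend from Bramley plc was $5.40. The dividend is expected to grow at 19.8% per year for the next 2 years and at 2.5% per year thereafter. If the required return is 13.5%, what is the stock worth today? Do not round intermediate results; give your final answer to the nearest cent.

$67.78

D_1 = 6.46920
D_2 = 7.75010
Terminal value at year 2: TV = D_2×(1+g_2)/(r−g_2) = 7.94385/0.11 = 72.21686
P_0 = D_1/(1+r)^1 + D_2/(1+r)^2 + TV/(1+r)^2
    = 5.69974 + 6.01611 + 56.05919 = 67.77504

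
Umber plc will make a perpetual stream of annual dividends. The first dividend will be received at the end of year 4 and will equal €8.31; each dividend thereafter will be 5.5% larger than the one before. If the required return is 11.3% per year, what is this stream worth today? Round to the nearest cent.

Value at end of year 3: C₁ / (r − g) = €8.31 / (0.113 − 0.055) = €143.2759
Discount to today: PV = €143.2759 / (1 + 0.113)^3 = €143.2759 / 1.378750 = €103.92

€103.92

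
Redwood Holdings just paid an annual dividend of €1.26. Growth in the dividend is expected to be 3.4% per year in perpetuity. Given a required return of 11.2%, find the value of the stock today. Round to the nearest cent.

€16.70

D₁ = D₀ × (1 + g) = €1.26 × 1.034 = €1.3028
Growing perpetuity: P = D₁ / (r − g) = €1.3028 / (0.112 − 0.034) = €16.70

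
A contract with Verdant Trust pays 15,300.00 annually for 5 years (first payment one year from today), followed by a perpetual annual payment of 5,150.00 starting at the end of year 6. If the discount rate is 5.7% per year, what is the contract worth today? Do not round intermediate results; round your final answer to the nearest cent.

133457.58

PV of 5-year annuity: 15,300.00 × [1 − (1+0.057)^−5] / 0.057 = 64978.57391
Perpetuity value at year 5: 5,150.00 / 0.057 = 90350.87719
PV of perpetuity: 90350.87719 / (1+0.057)^5 = 68479.00428
Total PV = 64978.57391 + 68479.00428 = 133457.57818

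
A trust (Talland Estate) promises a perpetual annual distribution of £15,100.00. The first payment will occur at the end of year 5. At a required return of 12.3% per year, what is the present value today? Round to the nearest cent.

Value at end of year 4: C / r = £15,100.00 / 0.123 = £122,764.2276
Discount to today: PV = £122,764.2276 / (1 + 0.123)^4 = £122,764.2276 / 1.590446 = £77,188.54

£77188.54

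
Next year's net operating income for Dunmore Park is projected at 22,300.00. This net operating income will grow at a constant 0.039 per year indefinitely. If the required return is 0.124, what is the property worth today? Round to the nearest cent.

Growing perpetuity: P = D₁ / (r − g) = 22,300.0000 / (0.124 − 0.039) = 262,352.94

262352.94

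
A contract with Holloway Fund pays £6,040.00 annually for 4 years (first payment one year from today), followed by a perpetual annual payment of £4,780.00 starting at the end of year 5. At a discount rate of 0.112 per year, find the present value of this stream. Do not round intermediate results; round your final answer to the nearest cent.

£46571.02

PV of 4-year annuity: £6,040.00 × [1 − (1+0.112)^−4] / 0.112 = 18659.03374
Perpetuity value at year 4: £4,780.00 / 0.112 = 42678.57143
PV of perpetuity: 42678.57143 / (1+0.112)^4 = 27911.98512
Total PV = 18659.03374 + 27911.98512 = 46571.01886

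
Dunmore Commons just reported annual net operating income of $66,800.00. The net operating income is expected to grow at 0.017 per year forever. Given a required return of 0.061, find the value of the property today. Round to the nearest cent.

D₁ = D₀ × (1 + g) = $66,800.00 × 1.017 = $67,935.6000
Growing perpetuity: P = D₁ / (r − g) = $67,935.6000 / (0.061 − 0.017) = $1,543,990.91

$1543990.91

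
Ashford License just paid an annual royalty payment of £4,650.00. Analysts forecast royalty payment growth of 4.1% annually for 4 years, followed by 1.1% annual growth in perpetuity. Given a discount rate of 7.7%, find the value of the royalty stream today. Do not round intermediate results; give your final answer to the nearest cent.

£79269.55

D_1 = 4840.65000
D_2 = 5039.11665
D_3 = 5245.72043
D_4 = 5460.79497
Terminal value at year 4: TV = D_4×(1+g_2)/(r−g_2) = 5520.86372/0.066 = 83649.45023
P_0 = D_1/(1+r)^1 + D_2/(1+r)^2 + D_3/(1+r)^3 + D_4/(1+r)^4 + TV/(1+r)^4
    = 4494.56825 + 4344.33198 + 4199.11754 + 4058.75707 + 62172.77870 = 79269.55353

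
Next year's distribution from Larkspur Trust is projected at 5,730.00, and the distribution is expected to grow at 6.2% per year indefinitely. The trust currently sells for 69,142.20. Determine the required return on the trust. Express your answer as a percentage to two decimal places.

14.49%

P = D₁/(r − g) ⇒ r = D₁/P + g = 5,730.0000/69,142.20 + 0.062 = 0.082873 + 0.062 = 0.144873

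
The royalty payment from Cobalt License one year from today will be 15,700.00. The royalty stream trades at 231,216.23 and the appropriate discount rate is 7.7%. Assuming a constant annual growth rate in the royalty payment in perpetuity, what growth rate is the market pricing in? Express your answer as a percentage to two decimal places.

0.91%

P = D₁/(r−g) ⇒ g = r − D₁/P = 0.077 − 15,700.00/231,216.23 = 0.009098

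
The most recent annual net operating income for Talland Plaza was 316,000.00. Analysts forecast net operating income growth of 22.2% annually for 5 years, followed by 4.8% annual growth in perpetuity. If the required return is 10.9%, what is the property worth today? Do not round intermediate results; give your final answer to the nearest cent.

10952763.03

D_1 = 386152.00000
D_2 = 471877.74400
D_3 = 576634.60317
D_4 = 704647.48507
D_5 = 861079.22676
Terminal value at year 5: TV = D_5×(1+g_2)/(r−g_2) = 902411.02964/0.061 = 14793623.43675
P_0 = D_1/(1+r)^1 + D_2/(1+r)^2 + D_3/(1+r)^3 + D_4/(1+r)^4 + D_5/(1+r)^5 + TV/(1+r)^5
    = 348198.37692 + 383677.56230 + 422771.84953 + 465849.59435 + 513316.68556 + 8818948.95853 = 10952763.02719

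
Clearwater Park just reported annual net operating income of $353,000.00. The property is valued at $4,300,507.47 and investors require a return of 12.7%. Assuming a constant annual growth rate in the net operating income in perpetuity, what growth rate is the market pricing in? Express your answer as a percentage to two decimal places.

4.15%

P = D₀(1+g)/(r−g) ⇒ P(r−g) = D₀(1+g) ⇒ g(P+D₀) = P·r − D₀
g = (P·r − D₀)/(P + D₀) = ($4,300,507.47×0.127 − $353,000.00) / ($4,300,507.47 + $353,000.00) = 0.041509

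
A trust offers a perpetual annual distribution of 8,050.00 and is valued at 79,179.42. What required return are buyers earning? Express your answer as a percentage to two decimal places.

10.17%

P = C/r ⇒ r = C/P = 8,050.00/79,179.42 = 0.101668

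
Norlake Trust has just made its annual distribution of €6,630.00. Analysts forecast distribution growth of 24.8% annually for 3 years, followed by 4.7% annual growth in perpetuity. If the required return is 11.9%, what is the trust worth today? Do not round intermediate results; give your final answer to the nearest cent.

D_1 = 8274.24000
D_2 = 10326.25152
D_3 = 12887.16190
Terminal value at year 3: TV = D_3×(1+g_2)/(r−g_2) = 13492.85851/0.072 = 187400.81258
P_0 = D_1/(1+r)^1 + D_2/(1+r)^2 + D_3/(1+r)^3 + TV/(1+r)^3
    = 7394.31635 + 8246.74424 + 9197.44130 + 133746.12560 = 158584.62750

€158584.63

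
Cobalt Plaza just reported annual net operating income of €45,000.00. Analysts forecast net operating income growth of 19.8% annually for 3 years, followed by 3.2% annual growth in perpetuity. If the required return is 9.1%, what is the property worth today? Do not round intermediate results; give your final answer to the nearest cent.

€1205418.92

D_1 = 53910.00000
D_2 = 64584.18000
D_3 = 77371.84764
Terminal value at year 3: TV = D_3×(1+g_2)/(r−g_2) = 79847.74676/0.059 = 1353351.64008
P_0 = D_1/(1+r)^1 + D_2/(1+r)^2 + D_3/(1+r)^3 + TV/(1+r)^3
    = 49413.38222 + 54259.60761 + 59581.12732 + 1042164.80337 = 1205418.92052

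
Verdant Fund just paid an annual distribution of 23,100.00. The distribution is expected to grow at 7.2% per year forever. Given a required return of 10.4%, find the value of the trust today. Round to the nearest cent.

773850.00

D₁ = D₀ × (1 + g) = 23,100.00 × 1.072 = 24,763.2000
Growing perpetuity: P = D₁ / (r − g) = 24,763.2000 / (0.104 − 0.072) = 773,850.00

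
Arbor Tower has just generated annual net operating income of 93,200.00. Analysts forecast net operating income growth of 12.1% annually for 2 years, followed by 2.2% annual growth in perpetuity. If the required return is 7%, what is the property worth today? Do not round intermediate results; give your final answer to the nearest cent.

2377995.46

D_1 = 104477.20000
D_2 = 117118.94120
Terminal value at year 2: TV = D_2×(1+g_2)/(r−g_2) = 119695.55791/0.048 = 2493657.45638
P_0 = D_1/(1+r)^1 + D_2/(1+r)^2 + TV/(1+r)^2
    = 97642.24299 + 102296.21906 + 2178056.99745 = 2377995.45950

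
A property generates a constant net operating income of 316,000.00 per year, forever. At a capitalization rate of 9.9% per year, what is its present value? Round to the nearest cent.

3191919.19

Level perpetuity: PV = C / r = 316,000.00 / 0.099 = 3,191,919.19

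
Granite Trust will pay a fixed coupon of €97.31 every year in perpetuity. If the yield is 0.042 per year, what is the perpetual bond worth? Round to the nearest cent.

Level perpetuity: PV = C / r = €97.31 / 0.042 = €2,316.90

€2316.90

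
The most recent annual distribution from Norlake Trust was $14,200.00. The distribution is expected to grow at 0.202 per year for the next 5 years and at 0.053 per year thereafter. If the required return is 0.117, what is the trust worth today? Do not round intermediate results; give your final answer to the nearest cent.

D_1 = 17068.40000
D_2 = 20516.21680
D_3 = 24660.49259
D_4 = 29641.91210
D_5 = 35629.57834
Terminal value at year 5: TV = D_5×(1+g_2)/(r−g_2) = 37517.94599/0.064 = 586217.90615
P_0 = D_1/(1+r)^1 + D_2/(1+r)^2 + D_3/(1+r)^3 + D_4/(1+r)^4 + D_5/(1+r)^5 + TV/(1+r)^5
    = 15280.57296 + 16443.37395 + 17694.66024 + 19041.16527 + 20490.13488 + 337126.75037 = 426076.65767

$426076.66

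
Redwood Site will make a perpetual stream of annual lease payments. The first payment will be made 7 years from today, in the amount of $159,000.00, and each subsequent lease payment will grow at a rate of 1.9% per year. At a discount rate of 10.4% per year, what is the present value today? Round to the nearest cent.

Value at end of year 6: C₁ / (r − g) = $159,000.00 / (0.104 − 0.019) = $1,870,588.2353
Discount to today: PV = $1,870,588.2353 / (1 + 0.104)^6 = $1,870,588.2353 / 1.810566 = $1,033,150.90

$1033150.90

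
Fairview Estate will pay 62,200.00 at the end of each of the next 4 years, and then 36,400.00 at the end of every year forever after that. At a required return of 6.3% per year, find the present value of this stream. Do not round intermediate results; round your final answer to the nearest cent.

PV of 4-year annuity: 62,200.00 × [1 − (1+0.063)^−4] / 0.063 = 214057.19850
Perpetuity value at year 4: 36,400.00 / 0.063 = 577777.77778
PV of perpetuity: 577777.77778 / (1+0.063)^4 = 452509.57801
Total PV = 214057.19850 + 452509.57801 = 666566.77651

666566.78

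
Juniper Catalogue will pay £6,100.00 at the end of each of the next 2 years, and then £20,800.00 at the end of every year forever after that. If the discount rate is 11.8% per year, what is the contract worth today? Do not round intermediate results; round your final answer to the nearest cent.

£151361.99

PV of 2-year annuity: £6,100.00 × [1 − (1+0.118)^−2] / 0.118 = 10336.46846
Perpetuity value at year 2: £20,800.00 / 0.118 = 176271.18644
PV of perpetuity: 176271.18644 / (1+0.118)^2 = 141025.52350
Total PV = 10336.46846 + 141025.52350 = 151361.99196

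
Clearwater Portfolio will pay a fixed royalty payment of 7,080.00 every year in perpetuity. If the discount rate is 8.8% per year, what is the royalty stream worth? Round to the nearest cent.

80454.55

Level perpetuity: PV = C / r = 7,080.00 / 0.088 = 80,454.55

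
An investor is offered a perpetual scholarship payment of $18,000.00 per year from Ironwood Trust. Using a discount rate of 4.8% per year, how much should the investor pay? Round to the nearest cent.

$375000.00

Level perpetuity: PV = C / r = $18,000.00 / 0.048 = $375,000.00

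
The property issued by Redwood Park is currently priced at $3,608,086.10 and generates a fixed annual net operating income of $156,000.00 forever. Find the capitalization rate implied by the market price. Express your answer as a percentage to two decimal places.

P = C/r ⇒ r = C/P = $156,000.00/$3,608,086.10 = 0.043236

4.32%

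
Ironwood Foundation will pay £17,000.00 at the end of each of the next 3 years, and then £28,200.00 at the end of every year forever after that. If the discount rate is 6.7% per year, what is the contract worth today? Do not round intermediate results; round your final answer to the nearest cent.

PV of 3-year annuity: £17,000.00 × [1 − (1+0.067)^−3] / 0.067 = 44859.03780
Perpetuity value at year 3: £28,200.00 / 0.067 = 420895.52239
PV of perpetuity: 420895.52239 / (1+0.067)^3 = 346482.29498
Total PV = 44859.03780 + 346482.29498 = 391341.33278

£391341.33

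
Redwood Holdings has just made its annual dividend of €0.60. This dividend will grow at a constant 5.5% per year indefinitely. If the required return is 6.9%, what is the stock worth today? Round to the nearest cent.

€45.21

D₁ = D₀ × (1 + g) = €0.60 × 1.055 = €0.6330
Growing perpetuity: P = D₁ / (r − g) = €0.6330 / (0.069 − 0.055) = €45.21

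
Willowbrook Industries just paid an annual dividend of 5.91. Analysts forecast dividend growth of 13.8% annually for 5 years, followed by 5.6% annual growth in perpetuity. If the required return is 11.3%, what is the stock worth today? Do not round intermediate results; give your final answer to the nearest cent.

153.95

D_1 = 6.72558
D_2 = 7.65371
D_3 = 8.70992
D_4 = 9.91189
D_5 = 11.27973
Terminal value at year 5: TV = D_5×(1+g_2)/(r−g_2) = 11.91140/0.057 = 208.97188
P_0 = D_1/(1+r)^1 + D_2/(1+r)^2 + D_3/(1+r)^3 + D_4/(1+r)^4 + D_5/(1+r)^5 + TV/(1+r)^5
    = 6.04275 + 6.17848 + 6.31726 + 6.45916 + 6.60424 + 122.35227 = 153.95416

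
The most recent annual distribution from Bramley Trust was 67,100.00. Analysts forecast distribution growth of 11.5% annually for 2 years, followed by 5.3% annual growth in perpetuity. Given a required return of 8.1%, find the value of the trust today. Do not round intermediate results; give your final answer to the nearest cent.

2825269.58

D_1 = 74816.50000
D_2 = 83420.39750
Terminal value at year 2: TV = D_2×(1+g_2)/(r−g_2) = 87841.67857/0.028 = 3137202.80598
P_0 = D_1/(1+r)^1 + D_2/(1+r)^2 + TV/(1+r)^2
    = 69210.45328 + 71387.28530 + 2684671.83654 = 2825269.57513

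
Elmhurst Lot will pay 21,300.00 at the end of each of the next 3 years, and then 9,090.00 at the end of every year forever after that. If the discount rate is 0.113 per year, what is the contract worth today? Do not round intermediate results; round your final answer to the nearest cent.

110125.24

PV of 3-year annuity: 21,300.00 × [1 − (1+0.113)^−3] / 0.113 = 51780.73257
Perpetuity value at year 3: 9,090.00 / 0.113 = 80442.47788
PV of perpetuity: 80442.47788 / (1+0.113)^3 = 58344.50327
Total PV = 51780.73257 + 58344.50327 = 110125.23584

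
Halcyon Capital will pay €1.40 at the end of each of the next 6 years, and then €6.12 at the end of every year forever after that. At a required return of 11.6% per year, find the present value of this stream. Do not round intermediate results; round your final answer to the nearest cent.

PV of 6-year annuity: €1.40 × [1 − (1+0.116)^−6] / 0.116 = 5.82177
Perpetuity value at year 6: €6.12 / 0.116 = 52.75862
PV of perpetuity: 52.75862 / (1+0.116)^6 = 27.30916
Total PV = 5.82177 + 27.30916 = 33.13093

€33.13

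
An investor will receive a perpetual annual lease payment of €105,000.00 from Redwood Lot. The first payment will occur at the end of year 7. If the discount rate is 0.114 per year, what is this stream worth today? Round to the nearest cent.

Value at end of year 6: C / r = €105,000.00 / 0.114 = €921,052.6316
Discount to today: PV = €921,052.6316 / (1 + 0.114)^6 = €921,052.6316 / 1.911222 = €481,918.17

€481918.17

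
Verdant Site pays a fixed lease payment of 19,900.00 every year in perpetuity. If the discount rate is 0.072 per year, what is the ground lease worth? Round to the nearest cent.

Level perpetuity: PV = C / r = 19,900.00 / 0.072 = 276,388.89

276388.89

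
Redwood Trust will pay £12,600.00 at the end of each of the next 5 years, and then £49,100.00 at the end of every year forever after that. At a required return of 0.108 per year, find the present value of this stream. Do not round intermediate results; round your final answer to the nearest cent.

£319047.93

PV of 5-year annuity: £12,600.00 × [1 − (1+0.108)^−5] / 0.108 = 46803.54492
Perpetuity value at year 5: £49,100.00 / 0.108 = 454629.62963
PV of perpetuity: 454629.62963 / (1+0.108)^5 = 272244.38714
Total PV = 46803.54492 + 272244.38714 = 319047.93206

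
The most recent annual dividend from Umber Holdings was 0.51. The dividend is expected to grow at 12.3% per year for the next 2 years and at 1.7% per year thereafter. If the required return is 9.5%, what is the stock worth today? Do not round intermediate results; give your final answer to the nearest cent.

8.05

D_1 = 0.57273
D_2 = 0.64318
Terminal value at year 2: TV = D_2×(1+g_2)/(r−g_2) = 0.65411/0.078 = 8.38602
P_0 = D_1/(1+r)^1 + D_2/(1+r)^2 + TV/(1+r)^2
    = 0.52304 + 0.53642 + 6.99403 = 8.05349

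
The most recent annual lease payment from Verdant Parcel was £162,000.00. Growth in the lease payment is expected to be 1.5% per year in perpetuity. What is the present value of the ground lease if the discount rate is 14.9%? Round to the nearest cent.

D₁ = D₀ × (1 + g) = £162,000.00 × 1.015 = £164,430.0000
Growing perpetuity: P = D₁ / (r − g) = £164,430.0000 / (0.149 − 0.015) = £1,227,089.55

£1227089.55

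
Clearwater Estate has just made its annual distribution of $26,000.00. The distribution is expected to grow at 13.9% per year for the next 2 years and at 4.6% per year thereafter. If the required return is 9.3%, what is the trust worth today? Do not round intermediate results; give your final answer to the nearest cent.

$683697.11

D_1 = 29614.00000
D_2 = 33730.34600
Terminal value at year 2: TV = D_2×(1+g_2)/(r−g_2) = 35281.94192/0.047 = 750679.61523
P_0 = D_1/(1+r)^1 + D_2/(1+r)^2 + TV/(1+r)^2
    = 27094.23605 + 28234.52412 + 628368.34521 = 683697.10537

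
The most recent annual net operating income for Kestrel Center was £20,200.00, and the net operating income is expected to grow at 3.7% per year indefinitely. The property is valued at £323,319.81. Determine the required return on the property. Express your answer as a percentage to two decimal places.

10.18%

D₁ = £20,200.00 × 1.037 = £20,947.4000
P = D₁/(r − g) ⇒ r = D₁/P + g = £20,947.4000/£323,319.81 + 0.037 = 0.064788 + 0.037 = 0.101788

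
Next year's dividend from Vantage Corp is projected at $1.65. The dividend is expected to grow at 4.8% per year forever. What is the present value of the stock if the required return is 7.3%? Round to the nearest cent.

$66.00

Growing perpetuity: P = D₁ / (r − g) = $1.6500 / (0.073 − 0.048) = $66.00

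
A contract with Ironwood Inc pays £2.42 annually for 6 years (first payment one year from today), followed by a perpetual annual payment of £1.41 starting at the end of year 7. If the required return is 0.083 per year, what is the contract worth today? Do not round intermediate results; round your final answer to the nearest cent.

£21.61

PV of 6-year annuity: £2.42 × [1 − (1+0.083)^−6] / 0.083 = 11.08628
Perpetuity value at year 6: £1.41 / 0.083 = 16.98795
PV of perpetuity: 16.98795 / (1+0.083)^6 = 10.52859
Total PV = 11.08628 + 10.52859 = 21.61487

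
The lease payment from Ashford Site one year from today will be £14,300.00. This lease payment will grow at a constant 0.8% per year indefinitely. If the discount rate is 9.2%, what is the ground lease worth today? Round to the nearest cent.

Growing perpetuity: P = D₁ / (r − g) = £14,300.0000 / (0.092 − 0.008) = £170,238.10

£170238.10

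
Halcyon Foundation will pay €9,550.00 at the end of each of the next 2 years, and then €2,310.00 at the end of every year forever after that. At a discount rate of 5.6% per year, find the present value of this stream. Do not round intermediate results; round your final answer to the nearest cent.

PV of 2-year annuity: €9,550.00 × [1 − (1+0.056)^−2] / 0.056 = 17607.53845
Perpetuity value at year 2: €2,310.00 / 0.056 = 41250.00000
PV of perpetuity: 41250.00000 / (1+0.056)^2 = 36991.00379
Total PV = 17607.53845 + 36991.00379 = 54598.54224

€54598.54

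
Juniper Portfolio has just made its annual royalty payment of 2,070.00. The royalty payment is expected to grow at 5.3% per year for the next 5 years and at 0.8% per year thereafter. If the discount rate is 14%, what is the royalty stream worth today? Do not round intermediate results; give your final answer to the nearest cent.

18836.69

D_1 = 2179.71000
D_2 = 2295.23463
D_3 = 2416.88207
D_4 = 2544.97681
D_5 = 2679.86059
Terminal value at year 5: TV = D_5×(1+g_2)/(r−g_2) = 2701.29947/0.132 = 20464.38993
P_0 = D_1/(1+r)^1 + D_2/(1+r)^2 + D_3/(1+r)^3 + D_4/(1+r)^4 + D_5/(1+r)^5 + TV/(1+r)^5
    = 1912.02632 + 1766.10852 + 1631.32655 + 1506.83058 + 1391.83561 + 10628.56286 = 18836.69044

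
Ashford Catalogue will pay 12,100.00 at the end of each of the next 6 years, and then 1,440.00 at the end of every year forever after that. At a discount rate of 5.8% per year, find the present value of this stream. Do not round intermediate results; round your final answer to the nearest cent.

PV of 6-year annuity: 12,100.00 × [1 − (1+0.058)^−6] / 0.058 = 59875.34903
Perpetuity value at year 6: 1,440.00 / 0.058 = 24827.58621
PV of perpetuity: 24827.58621 / (1+0.058)^6 = 17701.92483
Total PV = 59875.34903 + 17701.92483 = 77577.27386

77577.27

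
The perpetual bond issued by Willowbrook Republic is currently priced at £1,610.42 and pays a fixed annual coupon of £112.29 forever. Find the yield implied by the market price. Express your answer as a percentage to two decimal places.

P = C/r ⇒ r = C/P = £112.29/£1,610.42 = 0.069727

6.97%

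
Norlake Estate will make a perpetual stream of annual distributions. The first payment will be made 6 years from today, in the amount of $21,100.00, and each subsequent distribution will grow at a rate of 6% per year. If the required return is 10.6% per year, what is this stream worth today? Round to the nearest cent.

$277171.77

Value at end of year 5: C₁ / (r − g) = $21,100.00 / (0.106 − 0.06) = $458,695.6522
Discount to today: PV = $458,695.6522 / (1 + 0.106)^5 = $458,695.6522 / 1.654915 = $277,171.77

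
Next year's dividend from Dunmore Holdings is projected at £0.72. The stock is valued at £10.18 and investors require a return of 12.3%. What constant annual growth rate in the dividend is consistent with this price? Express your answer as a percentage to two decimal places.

5.23%

P = D₁/(r−g) ⇒ g = r − D₁/P = 0.123 − £0.72/£10.18 = 0.052273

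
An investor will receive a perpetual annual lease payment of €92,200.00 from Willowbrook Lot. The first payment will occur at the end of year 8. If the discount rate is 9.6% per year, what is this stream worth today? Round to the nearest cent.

Value at end of year 7: C / r = €92,200.00 / 0.096 = €960,416.6667
Discount to today: PV = €960,416.6667 / (1 + 0.096)^7 = €960,416.6667 / 1.899651 = €505,575.25

€505575.25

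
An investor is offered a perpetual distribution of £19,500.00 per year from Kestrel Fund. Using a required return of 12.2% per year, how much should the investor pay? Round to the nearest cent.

Level perpetuity: PV = C / r = £19,500.00 / 0.122 = £159,836.07

£159836.07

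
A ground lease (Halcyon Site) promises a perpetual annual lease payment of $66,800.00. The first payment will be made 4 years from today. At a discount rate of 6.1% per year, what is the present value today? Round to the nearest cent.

Value at end of year 3: C / r = $66,800.00 / 0.061 = $1,095,081.9672
Discount to today: PV = $1,095,081.9672 / (1 + 0.061)^3 = $1,095,081.9672 / 1.194390 = $916,854.62

$916854.62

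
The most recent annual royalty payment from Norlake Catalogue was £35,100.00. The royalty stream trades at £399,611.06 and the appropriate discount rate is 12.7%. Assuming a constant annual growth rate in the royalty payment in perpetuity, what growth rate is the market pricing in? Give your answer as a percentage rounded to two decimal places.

P = D₀(1+g)/(r−g) ⇒ P(r−g) = D₀(1+g) ⇒ g(P+D₀) = P·r − D₀
g = (P·r − D₀)/(P + D₀) = (£399,611.06×0.127 − £35,100.00) / (£399,611.06 + £35,100.00) = 0.036002

3.60%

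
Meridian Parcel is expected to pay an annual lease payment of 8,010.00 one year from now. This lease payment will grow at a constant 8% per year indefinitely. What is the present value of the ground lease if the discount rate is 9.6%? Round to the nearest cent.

500625.00

Growing perpetuity: P = D₁ / (r − g) = 8,010.0000 / (0.096 − 0.08) = 500,625.00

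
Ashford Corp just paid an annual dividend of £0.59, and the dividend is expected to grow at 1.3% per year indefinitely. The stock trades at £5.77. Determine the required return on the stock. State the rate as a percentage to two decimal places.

D₁ = £0.59 × 1.013 = £0.5977
P = D₁/(r − g) ⇒ r = D₁/P + g = £0.5977/£5.77 + 0.013 = 0.103582 + 0.013 = 0.116582

11.66%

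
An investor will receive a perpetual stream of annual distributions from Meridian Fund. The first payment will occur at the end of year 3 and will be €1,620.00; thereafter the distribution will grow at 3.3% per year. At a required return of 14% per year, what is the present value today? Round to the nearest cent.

Value at end of year 2: C₁ / (r − g) = €1,620.00 / (0.14 − 0.033) = €15,140.1869
Discount to today: PV = €15,140.1869 / (1 + 0.14)^2 = €15,140.1869 / 1.299600 = €11,649.88

€11649.88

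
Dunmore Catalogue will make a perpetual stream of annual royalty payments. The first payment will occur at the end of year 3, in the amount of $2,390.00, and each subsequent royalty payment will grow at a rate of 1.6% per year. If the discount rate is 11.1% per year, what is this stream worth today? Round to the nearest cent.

$20381.97

Value at end of year 2: C₁ / (r − g) = $2,390.00 / (0.111 − 0.016) = $25,157.8947
Discount to today: PV = $25,157.8947 / (1 + 0.111)^2 = $25,157.8947 / 1.234321 = $20,381.97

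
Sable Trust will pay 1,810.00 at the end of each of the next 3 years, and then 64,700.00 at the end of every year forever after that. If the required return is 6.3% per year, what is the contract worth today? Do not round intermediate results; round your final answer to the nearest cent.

PV of 3-year annuity: 1,810.00 × [1 − (1+0.063)^−3] / 0.063 = 4811.42237
Perpetuity value at year 3: 64,700.00 / 0.063 = 1026984.12698
PV of perpetuity: 1026984.12698 / (1+0.063)^3 = 854995.71397
Total PV = 4811.42237 + 854995.71397 = 859807.13634

859807.14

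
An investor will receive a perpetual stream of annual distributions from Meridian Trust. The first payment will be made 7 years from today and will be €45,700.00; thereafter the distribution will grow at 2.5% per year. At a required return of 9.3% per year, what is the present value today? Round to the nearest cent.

Value at end of year 6: C₁ / (r − g) = €45,700.00 / (0.093 − 0.025) = €672,058.8235
Discount to today: PV = €672,058.8235 / (1 + 0.093)^6 = €672,058.8235 / 1.704987 = €394,172.49

€394172.49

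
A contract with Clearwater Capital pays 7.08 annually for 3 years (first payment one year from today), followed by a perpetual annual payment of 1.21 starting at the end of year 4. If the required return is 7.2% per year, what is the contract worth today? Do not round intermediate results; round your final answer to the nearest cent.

32.15

PV of 3-year annuity: 7.08 × [1 − (1+0.072)^−3] / 0.072 = 18.51247
Perpetuity value at year 3: 1.21 / 0.072 = 16.80556
PV of perpetuity: 16.80556 / (1+0.072)^3 = 13.64170
Total PV = 18.51247 + 13.64170 = 32.15417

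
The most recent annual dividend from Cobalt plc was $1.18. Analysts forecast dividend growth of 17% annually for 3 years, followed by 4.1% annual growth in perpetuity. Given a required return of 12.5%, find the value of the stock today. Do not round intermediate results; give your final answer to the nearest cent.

D_1 = 1.38060
D_2 = 1.61530
D_3 = 1.88990
Terminal value at year 3: TV = D_3×(1+g_2)/(r−g_2) = 1.96739/0.084 = 23.42130
P_0 = D_1/(1+r)^1 + D_2/(1+r)^2 + D_3/(1+r)^3 + TV/(1+r)^3
    = 1.22720 + 1.27629 + 1.32734 + 16.44953 = 20.28036

$20.28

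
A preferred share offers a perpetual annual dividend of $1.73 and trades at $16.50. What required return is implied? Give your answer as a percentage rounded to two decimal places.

10.48%

P = C/r ⇒ r = C/P = $1.73/$16.50 = 0.104848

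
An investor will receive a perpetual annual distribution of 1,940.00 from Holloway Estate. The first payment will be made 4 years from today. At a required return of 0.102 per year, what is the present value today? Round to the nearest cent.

14212.05

Value at end of year 3: C / r = 1,940.00 / 0.102 = 19,019.6078
Discount to today: PV = 19,019.6078 / (1 + 0.102)^3 = 19,019.6078 / 1.338273 = 14,212.05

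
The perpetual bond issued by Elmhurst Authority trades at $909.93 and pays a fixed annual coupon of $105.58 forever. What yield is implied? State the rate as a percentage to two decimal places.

11.60%

P = C/r ⇒ r = C/P = $105.58/$909.93 = 0.116031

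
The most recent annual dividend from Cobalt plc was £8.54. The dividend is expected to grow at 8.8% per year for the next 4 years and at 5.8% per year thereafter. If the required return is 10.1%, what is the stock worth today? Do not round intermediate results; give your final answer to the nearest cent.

£233.54

D_1 = 9.29152
D_2 = 10.10917
D_3 = 10.99878
D_4 = 11.96667
Terminal value at year 4: TV = D_4×(1+g_2)/(r−g_2) = 12.66074/0.043 = 294.43583
P_0 = D_1/(1+r)^1 + D_2/(1+r)^2 + D_3/(1+r)^3 + D_4/(1+r)^4 + TV/(1+r)^4
    = 8.43916 + 8.33952 + 8.24105 + 8.14375 + 200.37401 = 233.53749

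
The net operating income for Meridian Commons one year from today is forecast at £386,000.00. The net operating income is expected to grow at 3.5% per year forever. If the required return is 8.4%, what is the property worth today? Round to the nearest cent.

Growing perpetuity: P = D₁ / (r − g) = £386,000.0000 / (0.084 − 0.035) = £7,877,551.02

£7877551.02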